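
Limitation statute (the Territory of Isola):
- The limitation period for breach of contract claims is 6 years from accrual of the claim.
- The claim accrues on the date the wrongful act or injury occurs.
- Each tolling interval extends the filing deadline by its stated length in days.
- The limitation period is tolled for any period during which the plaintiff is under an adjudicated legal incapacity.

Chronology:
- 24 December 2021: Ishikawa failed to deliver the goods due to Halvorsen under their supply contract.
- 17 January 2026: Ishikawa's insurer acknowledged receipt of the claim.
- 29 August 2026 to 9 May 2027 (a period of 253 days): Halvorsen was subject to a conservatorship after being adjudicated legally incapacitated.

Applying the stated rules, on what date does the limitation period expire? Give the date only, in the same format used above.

The claim accrued on 24 December 2021, the date of the act.
Adding the 6 years base period to 24 December 2021 gives a deadline of 24 December 2027, before any tolling.
Because the plaintiff's legal incapacity ran from 29 August 2026 to 9 May 2027, the deadline is extended by 253 days to 2 September 2028.
Nothing else in the chronology tolls or restarts the period.

2 September 2028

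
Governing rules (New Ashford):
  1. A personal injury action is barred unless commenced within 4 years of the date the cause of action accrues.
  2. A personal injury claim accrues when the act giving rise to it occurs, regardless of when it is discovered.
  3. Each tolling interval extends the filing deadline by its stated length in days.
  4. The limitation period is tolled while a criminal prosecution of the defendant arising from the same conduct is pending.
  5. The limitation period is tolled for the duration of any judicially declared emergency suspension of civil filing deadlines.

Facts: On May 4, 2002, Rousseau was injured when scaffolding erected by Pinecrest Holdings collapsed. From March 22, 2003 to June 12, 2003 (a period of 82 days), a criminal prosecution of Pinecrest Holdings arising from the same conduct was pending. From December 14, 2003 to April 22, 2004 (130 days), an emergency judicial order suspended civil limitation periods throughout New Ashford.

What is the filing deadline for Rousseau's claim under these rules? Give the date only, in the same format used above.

December 2, 2006

The limitation period began to run on May 4, 2002.
Adding the 4 years base period to May 4, 2002 gives a deadline of May 4, 2006, before any tolling.
The pending criminal prosecution from March 22, 2003 to June 12, 2003 tolled the period for 82 days, extending the deadline to July 25, 2006.
The period was tolled for 130 days by the emergency suspension of filing deadlines (December 14, 2003 to April 22, 2004), pushing the deadline to December 2, 2006.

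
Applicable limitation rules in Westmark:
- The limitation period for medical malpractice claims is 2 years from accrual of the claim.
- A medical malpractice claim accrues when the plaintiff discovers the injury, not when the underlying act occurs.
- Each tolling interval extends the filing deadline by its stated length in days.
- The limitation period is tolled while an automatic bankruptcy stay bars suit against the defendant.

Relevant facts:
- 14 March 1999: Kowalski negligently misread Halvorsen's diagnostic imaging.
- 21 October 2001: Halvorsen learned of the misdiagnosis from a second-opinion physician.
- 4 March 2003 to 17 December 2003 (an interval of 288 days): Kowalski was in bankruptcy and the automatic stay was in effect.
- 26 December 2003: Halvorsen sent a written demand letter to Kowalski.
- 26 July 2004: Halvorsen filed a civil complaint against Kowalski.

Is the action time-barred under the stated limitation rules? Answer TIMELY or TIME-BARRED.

TIMELY

Under the discovery rule, the claim accrued on 21 October 2001, when Halvorsen discovered the injury — not on the 14 March 1999 date of the underlying act.
2 years from 21 October 2001 is 21 October 2003.
The period was tolled for 288 days by the automatic bankruptcy stay (4 March 2003 to 17 December 2003), pushing the deadline to 4 August 2004.
None of the other events listed affects the running of the period under the stated rules.
The 26 July 2004 filing precedes the 4 August 2004 deadline; the claim is timely.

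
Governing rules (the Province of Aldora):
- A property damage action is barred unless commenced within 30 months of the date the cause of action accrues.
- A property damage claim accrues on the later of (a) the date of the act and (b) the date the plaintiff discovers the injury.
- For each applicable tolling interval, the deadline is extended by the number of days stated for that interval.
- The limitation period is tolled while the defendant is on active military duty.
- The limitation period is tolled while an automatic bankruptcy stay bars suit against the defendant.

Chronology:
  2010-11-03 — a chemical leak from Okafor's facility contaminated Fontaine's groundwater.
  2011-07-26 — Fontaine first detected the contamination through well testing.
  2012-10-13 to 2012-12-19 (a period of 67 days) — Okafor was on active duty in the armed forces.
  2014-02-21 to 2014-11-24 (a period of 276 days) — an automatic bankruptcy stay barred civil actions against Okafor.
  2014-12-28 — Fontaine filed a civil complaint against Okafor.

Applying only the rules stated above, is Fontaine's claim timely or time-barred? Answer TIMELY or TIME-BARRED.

TIMELY

Because discovery on 2011-07-26 post-dates the 2010-11-03 act, accrual under the later-of rule falls on 2011-07-26.
Adding the 30 months base period to 2011-07-26 gives a deadline of 2014-01-26, before any tolling.
The period was tolled for 67 days by the defendant's active military service (2012-10-13 to 2012-12-19), pushing the deadline to 2014-04-03.
The automatic bankruptcy stay from 2014-02-21 to 2014-11-24 tolled the period for 276 days, extending the deadline to 2015-01-04.
Fontaine filed on 2014-12-28, before the 2015-01-04 deadline, so the action is timely.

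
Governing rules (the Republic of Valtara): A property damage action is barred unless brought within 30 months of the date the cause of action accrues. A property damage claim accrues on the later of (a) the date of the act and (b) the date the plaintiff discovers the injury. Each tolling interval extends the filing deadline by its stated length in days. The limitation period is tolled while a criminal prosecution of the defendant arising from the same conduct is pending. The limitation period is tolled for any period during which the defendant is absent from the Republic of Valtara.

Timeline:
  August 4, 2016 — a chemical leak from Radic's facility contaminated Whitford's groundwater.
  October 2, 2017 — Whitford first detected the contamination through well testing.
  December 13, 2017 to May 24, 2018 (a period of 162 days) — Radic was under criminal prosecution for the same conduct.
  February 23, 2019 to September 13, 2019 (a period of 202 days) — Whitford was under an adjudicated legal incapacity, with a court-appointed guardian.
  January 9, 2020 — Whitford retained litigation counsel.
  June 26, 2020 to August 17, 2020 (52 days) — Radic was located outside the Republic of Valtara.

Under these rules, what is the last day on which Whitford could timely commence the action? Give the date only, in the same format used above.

November 2, 2020

Taking the later of the act (August 4, 2016) and discovery (October 2, 2017), the claim accrued on October 2, 2017.
Adding the 30 months base period to October 2, 2017 gives a deadline of April 2, 2020, before any tolling.
The period was tolled for 162 days by the pending criminal prosecution (December 13, 2017 to May 24, 2018), pushing the deadline to September 11, 2020.
The period was tolled for 52 days by the defendant's absence from the jurisdiction (June 26, 2020 to August 17, 2020), pushing the deadline to November 2, 2020.
No stated provision tolls the period for the plaintiff's incapacity, so the interval from February 23, 2019 to September 13, 2019 has no effect on the deadline.
Nothing else in the chronology tolls or restarts the period.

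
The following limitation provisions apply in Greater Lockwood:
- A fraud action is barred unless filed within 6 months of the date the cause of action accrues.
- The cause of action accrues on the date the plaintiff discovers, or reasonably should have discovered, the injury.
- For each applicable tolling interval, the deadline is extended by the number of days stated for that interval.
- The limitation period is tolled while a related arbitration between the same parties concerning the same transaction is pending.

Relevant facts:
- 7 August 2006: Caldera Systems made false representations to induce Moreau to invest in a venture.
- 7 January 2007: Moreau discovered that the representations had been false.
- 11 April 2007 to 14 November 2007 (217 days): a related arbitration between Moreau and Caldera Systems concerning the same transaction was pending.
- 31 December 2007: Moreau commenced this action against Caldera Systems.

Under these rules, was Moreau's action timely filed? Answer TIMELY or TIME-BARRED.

TIMELY

Under the discovery rule, the claim accrued on 7 January 2007, when Moreau discovered the injury — not on the 7 August 2006 date of the underlying act.
Adding the 6 months base period to 7 January 2007 gives a deadline of 7 July 2007, before any tolling.
Because the pending related arbitration ran from 11 April 2007 to 14 November 2007, the deadline is extended by 217 days to 9 February 2008.
Filing on 31 December 2007 beat the 9 February 2008 deadline — the action is timely.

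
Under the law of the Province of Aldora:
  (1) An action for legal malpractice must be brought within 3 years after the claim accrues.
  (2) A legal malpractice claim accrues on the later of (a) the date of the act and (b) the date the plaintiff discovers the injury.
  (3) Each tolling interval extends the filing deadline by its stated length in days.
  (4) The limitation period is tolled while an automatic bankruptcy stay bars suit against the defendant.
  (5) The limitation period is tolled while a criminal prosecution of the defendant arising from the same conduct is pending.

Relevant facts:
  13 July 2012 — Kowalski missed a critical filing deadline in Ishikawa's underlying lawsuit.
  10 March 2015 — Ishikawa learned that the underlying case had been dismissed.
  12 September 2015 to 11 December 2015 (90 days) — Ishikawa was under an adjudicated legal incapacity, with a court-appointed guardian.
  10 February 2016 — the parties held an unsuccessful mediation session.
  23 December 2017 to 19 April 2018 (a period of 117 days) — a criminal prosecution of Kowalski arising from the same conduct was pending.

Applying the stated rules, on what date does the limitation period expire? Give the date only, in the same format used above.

The claim accrued on 10 March 2015 — the later of the 13 July 2012 act and the 10 March 2015 discovery.
The untolled deadline — 3 years after 10 March 2015 — is 10 March 2018.
The period was tolled for 117 days by the pending criminal prosecution (23 December 2017 to 19 April 2018), pushing the deadline to 5 July 2018.
Although the plaintiff's incapacity ran from 12 September 2015 to 11 December 2015, the stated rules do not make that a tolling event, so it is disregarded.
None of the other events listed affects the running of the period under the stated rules.

5 July 2018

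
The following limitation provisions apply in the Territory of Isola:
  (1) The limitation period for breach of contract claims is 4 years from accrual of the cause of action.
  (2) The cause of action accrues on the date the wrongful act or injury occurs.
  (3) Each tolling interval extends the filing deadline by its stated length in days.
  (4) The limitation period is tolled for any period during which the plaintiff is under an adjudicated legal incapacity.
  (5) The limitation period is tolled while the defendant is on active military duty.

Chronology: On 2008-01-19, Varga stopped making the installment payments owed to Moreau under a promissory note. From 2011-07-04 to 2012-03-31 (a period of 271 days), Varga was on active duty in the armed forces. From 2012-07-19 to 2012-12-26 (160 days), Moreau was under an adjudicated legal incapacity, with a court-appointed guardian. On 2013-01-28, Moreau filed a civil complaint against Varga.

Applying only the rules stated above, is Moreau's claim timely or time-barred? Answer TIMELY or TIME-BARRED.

The limitation period began to run on 2008-01-19.
4 years from 2008-01-19 is 2012-01-19.
Because the defendant's active military service ran from 2011-07-04 to 2012-03-31, the deadline is extended by 271 days to 2012-10-16.
Because the plaintiff's legal incapacity ran from 2012-07-19 to 2012-12-26, the deadline is extended by 160 days to 2013-03-25.
Moreau filed on 2013-01-28, before the 2013-03-25 deadline, so the action is timely.

TIMELY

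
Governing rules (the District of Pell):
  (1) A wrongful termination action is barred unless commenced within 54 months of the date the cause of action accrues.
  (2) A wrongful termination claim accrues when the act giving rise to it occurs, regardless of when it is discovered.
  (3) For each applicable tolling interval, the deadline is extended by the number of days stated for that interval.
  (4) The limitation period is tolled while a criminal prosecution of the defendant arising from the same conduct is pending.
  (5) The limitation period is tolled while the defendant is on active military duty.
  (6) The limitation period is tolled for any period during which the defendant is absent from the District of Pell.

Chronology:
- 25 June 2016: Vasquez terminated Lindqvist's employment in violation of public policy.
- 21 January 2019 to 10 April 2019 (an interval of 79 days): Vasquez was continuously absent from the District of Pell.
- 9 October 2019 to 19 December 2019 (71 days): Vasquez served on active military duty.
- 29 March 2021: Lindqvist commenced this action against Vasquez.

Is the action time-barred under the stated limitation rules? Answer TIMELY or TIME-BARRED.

The claim accrued on 25 June 2016, when the wrongful act occurred.
The untolled deadline — 54 months after 25 June 2016 — is 25 December 2020.
Because the defendant's absence from the jurisdiction ran from 21 January 2019 to 10 April 2019, the deadline is extended by 79 days to 14 March 2021.
Because the defendant's active military service ran from 9 October 2019 to 19 December 2019, the deadline is extended by 71 days to 24 May 2021.
Lindqvist filed on 29 March 2021, before the 24 May 2021 deadline, so the action is timely.

TIMELY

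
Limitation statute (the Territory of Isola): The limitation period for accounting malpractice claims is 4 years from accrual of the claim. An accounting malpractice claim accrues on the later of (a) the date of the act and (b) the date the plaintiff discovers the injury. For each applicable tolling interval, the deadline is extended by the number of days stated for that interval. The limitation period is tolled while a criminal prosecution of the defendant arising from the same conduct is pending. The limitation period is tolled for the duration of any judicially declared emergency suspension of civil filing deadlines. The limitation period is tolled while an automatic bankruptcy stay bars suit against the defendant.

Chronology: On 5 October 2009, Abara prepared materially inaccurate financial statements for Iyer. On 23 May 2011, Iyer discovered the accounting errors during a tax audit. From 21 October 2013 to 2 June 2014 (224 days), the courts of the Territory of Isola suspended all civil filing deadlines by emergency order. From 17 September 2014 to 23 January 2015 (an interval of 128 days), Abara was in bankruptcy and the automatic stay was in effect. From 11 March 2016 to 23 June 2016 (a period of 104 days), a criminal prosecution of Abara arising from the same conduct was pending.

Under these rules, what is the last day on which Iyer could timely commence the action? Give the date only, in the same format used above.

21 August 2016

The claim accrued on 23 May 2011 — the later of the 5 October 2009 act and the 23 May 2011 discovery.
4 years from 23 May 2011 is 23 May 2015.
The emergency suspension of filing deadlines from 21 October 2013 to 2 June 2014 tolled the period for 224 days, extending the deadline to 2 January 2016.
Because the automatic bankruptcy stay ran from 17 September 2014 to 23 January 2015, the deadline is extended by 128 days to 9 May 2016.
Because the pending criminal prosecution ran from 11 March 2016 to 23 June 2016, the deadline is extended by 104 days to 21 August 2016.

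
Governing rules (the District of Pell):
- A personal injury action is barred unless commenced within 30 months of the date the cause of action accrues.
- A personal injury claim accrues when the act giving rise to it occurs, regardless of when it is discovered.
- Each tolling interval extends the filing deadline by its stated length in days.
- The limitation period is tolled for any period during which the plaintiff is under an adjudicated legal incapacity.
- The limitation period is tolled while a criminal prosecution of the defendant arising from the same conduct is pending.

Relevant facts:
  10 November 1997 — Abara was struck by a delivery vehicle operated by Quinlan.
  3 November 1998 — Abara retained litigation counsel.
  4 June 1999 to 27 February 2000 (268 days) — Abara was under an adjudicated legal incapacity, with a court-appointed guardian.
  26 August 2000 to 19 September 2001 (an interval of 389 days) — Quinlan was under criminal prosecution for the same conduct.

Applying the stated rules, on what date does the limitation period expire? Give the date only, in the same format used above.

The limitation period began to run on 10 November 1997.
30 months from 10 November 1997 is 10 May 2000.
The plaintiff's legal incapacity from 4 June 1999 to 27 February 2000 tolled the period for 268 days, extending the deadline to 2 February 2001.
The period was tolled for 389 days by the pending criminal prosecution (26 August 2000 to 19 September 2001), pushing the deadline to 26 February 2002.
The other events in the timeline have no effect on the limitation period under the stated rules.

26 February 2002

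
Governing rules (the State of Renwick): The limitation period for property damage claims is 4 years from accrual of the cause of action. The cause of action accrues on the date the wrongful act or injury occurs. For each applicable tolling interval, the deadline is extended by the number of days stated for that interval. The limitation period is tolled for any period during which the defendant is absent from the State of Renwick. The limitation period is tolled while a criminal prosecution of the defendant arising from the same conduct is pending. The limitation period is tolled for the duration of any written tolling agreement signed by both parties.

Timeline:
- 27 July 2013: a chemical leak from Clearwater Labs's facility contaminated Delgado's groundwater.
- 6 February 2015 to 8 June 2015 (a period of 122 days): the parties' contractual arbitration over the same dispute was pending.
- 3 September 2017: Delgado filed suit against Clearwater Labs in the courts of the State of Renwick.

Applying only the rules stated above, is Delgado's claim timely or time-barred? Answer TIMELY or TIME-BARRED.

TIME-BARRED

The claim accrued on 27 July 2013, when the wrongful act occurred.
4 years from 27 July 2013 is 27 July 2017.
Although a pending arbitration ran from 6 February 2015 to 8 June 2015, the stated rules do not make that a tolling event, so it is disregarded.
Delgado filed on 3 September 2017, after the 27 July 2017 deadline, so the action is time-barred.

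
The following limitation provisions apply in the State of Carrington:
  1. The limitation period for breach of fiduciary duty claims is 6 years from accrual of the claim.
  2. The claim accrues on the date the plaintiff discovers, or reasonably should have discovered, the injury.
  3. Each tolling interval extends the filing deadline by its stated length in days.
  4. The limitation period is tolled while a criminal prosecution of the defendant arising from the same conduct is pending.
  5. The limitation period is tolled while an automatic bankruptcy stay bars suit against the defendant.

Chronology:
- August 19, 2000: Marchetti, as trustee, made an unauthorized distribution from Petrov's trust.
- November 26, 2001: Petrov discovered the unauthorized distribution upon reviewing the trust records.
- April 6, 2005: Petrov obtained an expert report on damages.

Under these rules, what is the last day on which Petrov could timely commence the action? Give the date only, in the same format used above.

Under the discovery rule, the claim accrued on November 26, 2001, when Petrov discovered the injury — not on the August 19, 2000 date of the underlying act.
6 years from November 26, 2001 is November 26, 2007.
None of the other events listed affects the running of the period under the stated rules.

November 26, 2007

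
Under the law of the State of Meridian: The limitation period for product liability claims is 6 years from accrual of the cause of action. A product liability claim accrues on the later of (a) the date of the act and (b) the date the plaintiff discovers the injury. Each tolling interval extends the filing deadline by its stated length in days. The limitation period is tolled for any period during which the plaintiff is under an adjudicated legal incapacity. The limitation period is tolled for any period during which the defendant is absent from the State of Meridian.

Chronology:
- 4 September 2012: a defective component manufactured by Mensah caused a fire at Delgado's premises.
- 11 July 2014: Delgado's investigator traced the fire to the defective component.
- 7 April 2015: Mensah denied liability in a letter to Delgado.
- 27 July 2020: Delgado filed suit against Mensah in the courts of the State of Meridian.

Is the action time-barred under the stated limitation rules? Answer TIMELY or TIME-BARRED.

TIME-BARRED

The claim accrued on 11 July 2014 — the later of the 4 September 2012 act and the 11 July 2014 discovery.
The untolled deadline — 6 years after 11 July 2014 — is 11 July 2020.
None of the other events listed affects the running of the period under the stated rules.
Delgado filed on 27 July 2020, after the 11 July 2020 deadline, so the action is time-barred.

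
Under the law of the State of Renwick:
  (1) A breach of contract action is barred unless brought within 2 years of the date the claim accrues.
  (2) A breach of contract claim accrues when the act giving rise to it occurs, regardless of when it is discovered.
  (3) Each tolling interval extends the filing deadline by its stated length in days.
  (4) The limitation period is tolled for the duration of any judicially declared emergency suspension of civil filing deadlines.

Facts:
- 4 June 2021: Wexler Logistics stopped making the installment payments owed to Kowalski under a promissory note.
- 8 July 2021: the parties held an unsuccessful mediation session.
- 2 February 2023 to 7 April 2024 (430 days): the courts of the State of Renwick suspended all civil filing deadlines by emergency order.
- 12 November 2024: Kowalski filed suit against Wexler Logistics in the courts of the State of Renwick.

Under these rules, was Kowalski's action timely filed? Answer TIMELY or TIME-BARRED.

The limitation period began to run on 4 June 2021.
Adding the 2 years base period to 4 June 2021 gives a deadline of 4 June 2023, before any tolling.
The period was tolled for 430 days by the emergency suspension of filing deadlines (2 February 2023 to 7 April 2024), pushing the deadline to 7 August 2024.
None of the other events listed affects the running of the period under the stated rules.
Kowalski filed on 12 November 2024, after the 7 August 2024 deadline, so the action is time-barred.

TIME-BARRED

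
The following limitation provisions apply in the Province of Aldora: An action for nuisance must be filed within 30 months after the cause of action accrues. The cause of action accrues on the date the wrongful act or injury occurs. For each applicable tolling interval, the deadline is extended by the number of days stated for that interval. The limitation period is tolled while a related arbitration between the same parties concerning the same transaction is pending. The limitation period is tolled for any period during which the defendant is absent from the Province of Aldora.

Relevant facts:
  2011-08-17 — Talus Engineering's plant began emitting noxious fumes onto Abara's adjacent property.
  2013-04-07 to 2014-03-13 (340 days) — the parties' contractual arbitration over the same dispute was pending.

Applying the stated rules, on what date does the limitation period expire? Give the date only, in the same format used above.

2015-01-23

The cause of action accrued on 2011-08-17, the date of the act.
The untolled deadline — 30 months after 2011-08-17 — is 2014-02-17.
The period was tolled for 340 days by the pending related arbitration (2013-04-07 to 2014-03-13), pushing the deadline to 2015-01-23.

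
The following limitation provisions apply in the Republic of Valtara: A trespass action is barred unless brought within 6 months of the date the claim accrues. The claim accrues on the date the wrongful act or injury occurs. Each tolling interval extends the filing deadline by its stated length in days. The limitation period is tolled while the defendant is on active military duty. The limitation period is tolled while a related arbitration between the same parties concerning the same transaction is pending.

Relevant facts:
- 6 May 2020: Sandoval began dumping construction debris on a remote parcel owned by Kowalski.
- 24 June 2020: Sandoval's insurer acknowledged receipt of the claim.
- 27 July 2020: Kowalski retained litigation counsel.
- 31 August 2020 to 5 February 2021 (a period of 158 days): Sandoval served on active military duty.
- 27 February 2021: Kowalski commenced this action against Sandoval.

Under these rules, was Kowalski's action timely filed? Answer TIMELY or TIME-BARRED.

The limitation period began to run on 6 May 2020.
6 months from 6 May 2020 is 6 November 2020.
The period was tolled for 158 days by the defendant's active military service (31 August 2020 to 5 February 2021), pushing the deadline to 13 April 2021.
Nothing else in the chronology tolls or restarts the period.
Filing on 27 February 2021 beat the 13 April 2021 deadline — the action is timely.

TIMELY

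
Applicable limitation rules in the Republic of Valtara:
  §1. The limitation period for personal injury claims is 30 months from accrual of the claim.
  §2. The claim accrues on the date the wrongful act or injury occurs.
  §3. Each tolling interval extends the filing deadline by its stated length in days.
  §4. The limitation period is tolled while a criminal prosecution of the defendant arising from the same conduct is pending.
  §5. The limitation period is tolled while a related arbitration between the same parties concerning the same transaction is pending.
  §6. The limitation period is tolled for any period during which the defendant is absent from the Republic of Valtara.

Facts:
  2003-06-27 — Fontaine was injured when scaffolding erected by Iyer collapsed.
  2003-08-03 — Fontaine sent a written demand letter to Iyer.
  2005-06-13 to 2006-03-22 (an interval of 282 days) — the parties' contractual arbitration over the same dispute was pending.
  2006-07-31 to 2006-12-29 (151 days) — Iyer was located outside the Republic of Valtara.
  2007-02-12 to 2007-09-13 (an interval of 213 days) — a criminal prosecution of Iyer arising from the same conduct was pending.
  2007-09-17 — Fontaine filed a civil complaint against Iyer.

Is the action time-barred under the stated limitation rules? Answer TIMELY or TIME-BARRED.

TIMELY

The limitation period began to run on 2003-06-27.
The untolled deadline — 30 months after 2003-06-27 — is 2005-12-27.
The pending related arbitration from 2005-06-13 to 2006-03-22 tolled the period for 282 days, extending the deadline to 2006-10-05.
The period was tolled for 151 days by the defendant's absence from the jurisdiction (2006-07-31 to 2006-12-29), pushing the deadline to 2007-03-05.
The period was tolled for 213 days by the pending criminal prosecution (2007-02-12 to 2007-09-13), pushing the deadline to 2007-10-04.
Nothing else in the chronology tolls or restarts the period.
Filing on 2007-09-17 beat the 2007-10-04 deadline — the action is timely.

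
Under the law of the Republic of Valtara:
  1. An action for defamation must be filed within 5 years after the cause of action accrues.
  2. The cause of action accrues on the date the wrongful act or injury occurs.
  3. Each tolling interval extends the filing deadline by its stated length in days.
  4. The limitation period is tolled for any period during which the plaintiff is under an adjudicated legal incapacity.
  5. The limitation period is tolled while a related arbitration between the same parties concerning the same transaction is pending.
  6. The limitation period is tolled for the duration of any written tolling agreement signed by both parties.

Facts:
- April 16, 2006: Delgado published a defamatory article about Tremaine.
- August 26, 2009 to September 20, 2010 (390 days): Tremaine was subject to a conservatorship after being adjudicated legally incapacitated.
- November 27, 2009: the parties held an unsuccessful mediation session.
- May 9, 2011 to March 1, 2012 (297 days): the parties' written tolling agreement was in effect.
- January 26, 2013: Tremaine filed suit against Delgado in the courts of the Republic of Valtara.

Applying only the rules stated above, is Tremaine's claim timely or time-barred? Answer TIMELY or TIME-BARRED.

The limitation period began to run on April 16, 2006.
Adding the 5 years base period to April 16, 2006 gives a deadline of April 16, 2011, before any tolling.
The plaintiff's legal incapacity from August 26, 2009 to September 20, 2010 tolled the period for 390 days, extending the deadline to May 10, 2012.
The written tolling agreement from May 9, 2011 to March 1, 2012 tolled the period for 297 days, extending the deadline to March 3, 2013.
The other events in the timeline have no effect on the limitation period under the stated rules.
Filing on January 26, 2013 beat the March 3, 2013 deadline — the action is timely.

TIMELY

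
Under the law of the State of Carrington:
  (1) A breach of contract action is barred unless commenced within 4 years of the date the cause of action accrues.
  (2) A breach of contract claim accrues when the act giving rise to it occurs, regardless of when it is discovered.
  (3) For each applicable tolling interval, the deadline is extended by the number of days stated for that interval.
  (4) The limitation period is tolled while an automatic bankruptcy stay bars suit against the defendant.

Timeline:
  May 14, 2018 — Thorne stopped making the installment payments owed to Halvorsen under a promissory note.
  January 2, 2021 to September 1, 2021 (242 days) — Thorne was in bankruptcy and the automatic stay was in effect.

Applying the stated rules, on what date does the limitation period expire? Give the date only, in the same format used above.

January 11, 2023

The cause of action accrued on May 14, 2018, the date of the act.
The untolled deadline — 4 years after May 14, 2018 — is May 14, 2022.
The automatic bankruptcy stay from January 2, 2021 to September 1, 2021 tolled the period for 242 days, extending the deadline to January 11, 2023.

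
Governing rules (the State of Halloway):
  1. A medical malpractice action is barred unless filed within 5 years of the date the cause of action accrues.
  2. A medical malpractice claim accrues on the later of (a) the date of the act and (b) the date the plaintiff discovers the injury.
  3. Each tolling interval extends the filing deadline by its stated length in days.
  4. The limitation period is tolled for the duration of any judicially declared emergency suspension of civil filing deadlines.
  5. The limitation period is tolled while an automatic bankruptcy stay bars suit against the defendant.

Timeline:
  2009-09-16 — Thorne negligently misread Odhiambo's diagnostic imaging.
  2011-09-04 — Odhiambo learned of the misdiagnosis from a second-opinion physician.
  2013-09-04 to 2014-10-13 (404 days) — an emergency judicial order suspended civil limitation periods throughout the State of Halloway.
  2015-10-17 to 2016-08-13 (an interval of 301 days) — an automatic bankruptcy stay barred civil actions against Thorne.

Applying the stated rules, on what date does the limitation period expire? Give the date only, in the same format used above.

2018-08-10

Because discovery on 2011-09-04 post-dates the 2009-09-16 act, accrual under the later-of rule falls on 2011-09-04.
5 years from 2011-09-04 is 2016-09-04.
The period was tolled for 404 days by the emergency suspension of filing deadlines (2013-09-04 to 2014-10-13), pushing the deadline to 2017-10-13.
Because the automatic bankruptcy stay ran from 2015-10-17 to 2016-08-13, the deadline is extended by 301 days to 2018-08-10.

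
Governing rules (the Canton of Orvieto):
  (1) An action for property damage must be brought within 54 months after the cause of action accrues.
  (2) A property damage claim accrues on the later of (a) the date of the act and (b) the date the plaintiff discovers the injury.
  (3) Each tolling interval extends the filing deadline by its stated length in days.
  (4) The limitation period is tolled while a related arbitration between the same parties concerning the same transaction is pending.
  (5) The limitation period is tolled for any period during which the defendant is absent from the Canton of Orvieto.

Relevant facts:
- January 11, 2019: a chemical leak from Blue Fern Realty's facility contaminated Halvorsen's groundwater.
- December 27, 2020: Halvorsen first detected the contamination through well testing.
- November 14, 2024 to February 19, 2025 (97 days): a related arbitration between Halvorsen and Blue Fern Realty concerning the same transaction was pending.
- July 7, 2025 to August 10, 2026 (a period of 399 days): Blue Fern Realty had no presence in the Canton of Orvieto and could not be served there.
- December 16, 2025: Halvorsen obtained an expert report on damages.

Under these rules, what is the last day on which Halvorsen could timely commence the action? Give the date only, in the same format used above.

November 5, 2026

The claim accrued on December 27, 2020 — the later of the January 11, 2019 act and the December 27, 2020 discovery.
The untolled deadline — 54 months after December 27, 2020 — is June 27, 2025.
The pending related arbitration from November 14, 2024 to February 19, 2025 tolled the period for 97 days, extending the deadline to October 2, 2025.
The defendant's absence from the jurisdiction from July 7, 2025 to August 10, 2026 tolled the period for 399 days, extending the deadline to November 5, 2026.
Nothing else in the chronology tolls or restarts the period.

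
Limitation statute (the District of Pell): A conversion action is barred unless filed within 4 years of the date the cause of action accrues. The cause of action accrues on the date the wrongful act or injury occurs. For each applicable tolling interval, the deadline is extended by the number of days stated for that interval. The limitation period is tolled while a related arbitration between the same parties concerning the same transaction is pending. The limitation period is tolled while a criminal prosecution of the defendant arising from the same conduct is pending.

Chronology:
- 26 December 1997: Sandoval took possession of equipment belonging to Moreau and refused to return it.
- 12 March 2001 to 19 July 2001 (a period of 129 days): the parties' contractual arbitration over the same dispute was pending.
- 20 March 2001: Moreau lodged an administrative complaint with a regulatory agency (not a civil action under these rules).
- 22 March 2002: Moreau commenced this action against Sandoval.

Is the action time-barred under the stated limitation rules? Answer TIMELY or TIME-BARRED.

TIMELY

The cause of action accrued on 26 December 1997, the date of the act.
4 years from 26 December 1997 is 26 December 2001.
Because the pending related arbitration ran from 12 March 2001 to 19 July 2001, the deadline is extended by 129 days to 4 May 2002.
The other events in the timeline have no effect on the limitation period under the stated rules.
The 22 March 2002 filing precedes the 4 May 2002 deadline; the claim is timely.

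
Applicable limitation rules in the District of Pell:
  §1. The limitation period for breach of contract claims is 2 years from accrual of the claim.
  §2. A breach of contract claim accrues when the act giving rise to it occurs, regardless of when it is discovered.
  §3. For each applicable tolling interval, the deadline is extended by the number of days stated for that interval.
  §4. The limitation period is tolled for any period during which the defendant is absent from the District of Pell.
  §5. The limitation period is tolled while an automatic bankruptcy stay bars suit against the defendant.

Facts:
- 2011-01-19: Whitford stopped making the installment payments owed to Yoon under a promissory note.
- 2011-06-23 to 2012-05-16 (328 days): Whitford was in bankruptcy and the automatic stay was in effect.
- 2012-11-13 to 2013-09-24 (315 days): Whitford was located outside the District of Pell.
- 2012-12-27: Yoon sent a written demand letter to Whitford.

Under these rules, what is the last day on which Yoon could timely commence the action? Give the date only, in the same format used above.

2014-10-24

The limitation period began to run on 2011-01-19.
The untolled deadline — 2 years after 2011-01-19 — is 2013-01-19.
Because the automatic bankruptcy stay ran from 2011-06-23 to 2012-05-16, the deadline is extended by 328 days to 2013-12-13.
The defendant's absence from the jurisdiction from 2012-11-13 to 2013-09-24 tolled the period for 315 days, extending the deadline to 2014-10-24.
The other events in the timeline have no effect on the limitation period under the stated rules.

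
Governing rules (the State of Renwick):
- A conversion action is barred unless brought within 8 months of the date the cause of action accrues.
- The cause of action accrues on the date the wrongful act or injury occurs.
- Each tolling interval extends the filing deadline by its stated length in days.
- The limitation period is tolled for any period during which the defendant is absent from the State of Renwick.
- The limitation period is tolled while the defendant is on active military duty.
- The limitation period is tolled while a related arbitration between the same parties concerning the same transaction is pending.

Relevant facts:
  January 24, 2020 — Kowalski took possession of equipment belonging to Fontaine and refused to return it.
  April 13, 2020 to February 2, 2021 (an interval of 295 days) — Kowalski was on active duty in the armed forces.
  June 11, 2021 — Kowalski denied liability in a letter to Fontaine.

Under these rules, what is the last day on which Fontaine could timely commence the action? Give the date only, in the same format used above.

The limitation period began to run on January 24, 2020.
The untolled deadline — 8 months after January 24, 2020 — is September 24, 2020.
The defendant's active military service from April 13, 2020 to February 2, 2021 tolled the period for 295 days, extending the deadline to July 16, 2021.
Nothing else in the chronology tolls or restarts the period.

July 16, 2021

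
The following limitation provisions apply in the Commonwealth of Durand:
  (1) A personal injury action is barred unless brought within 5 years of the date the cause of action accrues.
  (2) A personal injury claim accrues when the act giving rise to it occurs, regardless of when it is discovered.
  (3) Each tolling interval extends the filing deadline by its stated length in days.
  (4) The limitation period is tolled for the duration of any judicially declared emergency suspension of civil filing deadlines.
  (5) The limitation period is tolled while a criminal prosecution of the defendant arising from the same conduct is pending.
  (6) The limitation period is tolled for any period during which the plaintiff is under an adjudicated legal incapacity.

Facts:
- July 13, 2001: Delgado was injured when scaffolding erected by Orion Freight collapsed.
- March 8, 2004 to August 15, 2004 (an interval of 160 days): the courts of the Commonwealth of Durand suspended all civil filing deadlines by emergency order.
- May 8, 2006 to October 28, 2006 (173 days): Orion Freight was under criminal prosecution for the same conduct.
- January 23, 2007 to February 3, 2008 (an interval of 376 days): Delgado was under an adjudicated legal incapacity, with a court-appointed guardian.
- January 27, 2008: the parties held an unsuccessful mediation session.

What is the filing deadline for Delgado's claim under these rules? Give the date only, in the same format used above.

The claim accrued on July 13, 2001, when the wrongful act occurred.
The untolled deadline — 5 years after July 13, 2001 — is July 13, 2006.
Because the emergency suspension of filing deadlines ran from March 8, 2004 to August 15, 2004, the deadline is extended by 160 days to December 20, 2006.
The pending criminal prosecution from May 8, 2006 to October 28, 2006 tolled the period for 173 days, extending the deadline to June 11, 2007.
The period was tolled for 376 days by the plaintiff's legal incapacity (January 23, 2007 to February 3, 2008), pushing the deadline to June 21, 2008.
The other events in the timeline have no effect on the limitation period under the stated rules.

June 21, 2008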